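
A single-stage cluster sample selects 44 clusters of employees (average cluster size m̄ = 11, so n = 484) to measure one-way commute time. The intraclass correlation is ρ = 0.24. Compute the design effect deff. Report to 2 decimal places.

deff = 1 + (11 − 1)·0.24 = 1 + 2.4 = 3.4.

3.40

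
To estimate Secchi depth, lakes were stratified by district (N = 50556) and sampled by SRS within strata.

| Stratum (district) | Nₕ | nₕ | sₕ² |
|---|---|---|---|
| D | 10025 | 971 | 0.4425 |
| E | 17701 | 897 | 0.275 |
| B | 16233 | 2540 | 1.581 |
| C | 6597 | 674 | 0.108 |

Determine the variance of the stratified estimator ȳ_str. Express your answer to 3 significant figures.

Var(ȳ_str) = Σₕ Wₕ²(1 − fₕ)sₕ²/nₕ with Wₕ = Nₕ/N, N = 50556.
D: Wₕ = 0.19829496; term = 0.19829496²·(1 − 0.09685786)·0.4425/971 = 1.6183539 × 10^-5.
E: Wₕ = 0.35012659; term = 0.35012659²·(1 − 0.05067510)·0.275/897 = 3.5678395 × 10^-5.
B: Wₕ = 0.32108948; term = 0.32108948²·(1 − 0.15647139)·1.581/2540 = 5.413151 × 10^-5.
C: Wₕ = 0.13048896; term = 0.13048896²·(1 − 0.10216765)·0.108/674 = 2.4496648 × 10^-6.
Sum = 1.0844311 × 10^-4.

1.08 × 10^-4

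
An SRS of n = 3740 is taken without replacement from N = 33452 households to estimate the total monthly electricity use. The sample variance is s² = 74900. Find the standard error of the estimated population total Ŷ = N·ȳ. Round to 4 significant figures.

Var(Ŷ) = N²·Var(ȳ) = N²·(1 − n/N)·s²/n.
f = 3740/33452 = 0.11180198; Var(ȳ) = 0.88819802·74900/3740 = 17.787709.
Var(Ŷ) = 33452² · 17.787709 = 1.9905092 × 10^10.
SE(Ŷ) = √(1.9905092 × 10^10) = 141100.

141100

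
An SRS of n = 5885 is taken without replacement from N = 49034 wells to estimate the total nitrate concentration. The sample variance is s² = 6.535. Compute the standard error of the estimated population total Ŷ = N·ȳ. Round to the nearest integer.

Var(Ŷ) = N²·Var(ȳ) = N²·(1 − n/N)·s²/n.
f = 5885/49034 = 0.12001876; Var(ȳ) = 0.87998124·6.535/5885 = 9.7717543 × 10^-4.
Var(Ŷ) = 49034² · (9.7717543 × 10^-4) = 2.3494553 × 10^6.
SE(Ŷ) = √(2.3494553 × 10^6) = 1533.

1533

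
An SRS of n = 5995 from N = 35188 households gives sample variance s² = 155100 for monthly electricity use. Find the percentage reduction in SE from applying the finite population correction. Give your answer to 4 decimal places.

8.9160

f = n/N = 5995/35188 = 0.17037058.
SE_no-fpc = √(s²/n) = 5.0864093; SE_fpc = √((1−f)s²/n) = 4.6329048.
Ratio = √(1−f) = 0.91083995. Reduction = 100·(1 − 0.91083995) = 8.9160%.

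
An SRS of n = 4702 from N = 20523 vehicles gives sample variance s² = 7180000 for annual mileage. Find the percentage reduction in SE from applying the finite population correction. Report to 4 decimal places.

12.1996

f = n/N = 4702/20523 = 0.22910880.
SE_no-fpc = √(s²/n) = 39.076973; SE_fpc = √((1−f)s²/n) = 34.309742.
Ratio = √(1−f) = 0.87800410. Reduction = 100·(1 − 0.87800410) = 12.1996%.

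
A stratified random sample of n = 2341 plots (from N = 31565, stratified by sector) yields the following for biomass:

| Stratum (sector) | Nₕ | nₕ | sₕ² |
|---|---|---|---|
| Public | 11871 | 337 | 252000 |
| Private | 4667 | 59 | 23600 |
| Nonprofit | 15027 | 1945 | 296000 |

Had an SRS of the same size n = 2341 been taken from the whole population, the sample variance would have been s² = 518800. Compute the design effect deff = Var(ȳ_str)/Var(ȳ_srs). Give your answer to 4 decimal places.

Var(ȳ_str) = Σ Wₕ²(1−fₕ)sₕ²/nₕ with Wₕ = Nₕ/31565:
  Public: (11871/31565)²·(1−337/11871)·252000/337 = 102.76052
  Private: (4667/31565)²·(1−59/4667)·23600/59 = 8.6337342
  Nonprofit: (15027/31565)²·(1−1945/15027)·296000/1945 = 30.026655
  → Var(ȳ_str) = 141.42091.
Var(ȳ_srs) = (1 − 2341/31565)·518800/2341 = 205.17877.
deff = 141.42091 / 205.17877 = 0.6893.

0.6893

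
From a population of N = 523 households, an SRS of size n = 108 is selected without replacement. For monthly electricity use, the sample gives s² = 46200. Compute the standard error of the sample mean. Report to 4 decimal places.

Under SRS without replacement, Var(ȳ) = (1 − f)·s²/n with f = n/N = 108/523 = 0.20650096.
Var(ȳ) = (1 − 0.20650096)·46200/108 = 0.79349904·427.77778 = 339.44126.
SE(ȳ) = √(339.44126) = 18.4239.

18.4239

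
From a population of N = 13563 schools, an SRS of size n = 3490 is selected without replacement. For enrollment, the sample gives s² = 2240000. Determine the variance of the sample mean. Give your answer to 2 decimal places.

Under SRS without replacement, Var(ȳ) = (1 − f)·s²/n with f = n/N = 3490/13563 = 0.25731770.
Var(ȳ) = (1 − 0.25731770)·2240000/3490 = 0.74268230·641.83381 = 476.67861.

476.68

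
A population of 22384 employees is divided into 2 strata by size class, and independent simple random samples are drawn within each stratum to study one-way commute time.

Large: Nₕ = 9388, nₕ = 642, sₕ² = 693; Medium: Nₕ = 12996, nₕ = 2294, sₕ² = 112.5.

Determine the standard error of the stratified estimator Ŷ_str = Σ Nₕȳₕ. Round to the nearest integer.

9770

Var(Ŷ_str) = Σₕ Nₕ²(1 − fₕ)sₕ²/nₕ.
Large: 9388²·(1 − 642/9388)·693/642 = 8.8630002 × 10^7.
Medium: 12996²·(1 − 2294/12996)·112.5/2294 = 6.8207755 × 10^6.
Sum = 9.5450778 × 10^7.
SE = √(9.5450778 × 10^7) = 9770.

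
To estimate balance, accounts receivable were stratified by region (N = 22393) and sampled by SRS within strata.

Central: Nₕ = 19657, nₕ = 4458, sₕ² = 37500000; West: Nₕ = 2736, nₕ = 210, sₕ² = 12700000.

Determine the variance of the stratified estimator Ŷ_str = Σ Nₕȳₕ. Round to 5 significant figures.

2.9311 × 10^12

Var(Ŷ_str) = Σₕ Nₕ²(1 − fₕ)sₕ²/nₕ.
Central: 19657²·(1 − 4458/19657)·37500000/4458 = 2.5131792 × 10^12.
West: 2736²·(1 − 210/2736)·12700000/210 = 4.1795918 × 10^11.
Sum = 2.9311384 × 10^12.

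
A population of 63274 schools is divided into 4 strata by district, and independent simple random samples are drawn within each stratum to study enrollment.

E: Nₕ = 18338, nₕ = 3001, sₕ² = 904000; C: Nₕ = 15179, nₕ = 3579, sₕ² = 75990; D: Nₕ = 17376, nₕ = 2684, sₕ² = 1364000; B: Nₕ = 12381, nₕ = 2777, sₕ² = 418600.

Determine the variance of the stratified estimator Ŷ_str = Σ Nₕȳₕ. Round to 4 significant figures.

2.361 × 10^11

Var(Ŷ_str) = Σₕ Nₕ²(1 − fₕ)sₕ²/nₕ.
E: 18338²·(1 − 3001/18338)·904000/3001 = 8.4721731 × 10^10.
C: 15179²·(1 − 3579/15179)·75990/3579 = 3.7384872 × 10^9.
D: 17376²·(1 − 2684/17376)·1364000/2684 = 1.2973662 × 10^11.
B: 12381²·(1 − 2777/12381)·418600/2777 = 1.7923847 × 10^10.
Sum = 2.3612069 × 10^11.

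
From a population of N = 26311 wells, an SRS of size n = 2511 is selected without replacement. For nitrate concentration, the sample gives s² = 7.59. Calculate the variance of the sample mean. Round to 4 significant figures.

Under SRS without replacement, Var(ȳ) = (1 − f)·s²/n with f = n/N = 2511/26311 = 0.09543537.
Var(ȳ) = (1 − 0.09543537)·7.59/2511 = 0.90456463·0.0030227001 = 0.0027342276.

0.002734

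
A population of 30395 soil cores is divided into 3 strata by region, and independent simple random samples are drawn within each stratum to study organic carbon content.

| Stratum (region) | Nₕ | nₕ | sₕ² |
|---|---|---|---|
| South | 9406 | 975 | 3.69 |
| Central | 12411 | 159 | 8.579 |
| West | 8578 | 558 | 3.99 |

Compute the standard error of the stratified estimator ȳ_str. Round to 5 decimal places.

0.09868

Var(ȳ_str) = Σₕ Wₕ²(1 − fₕ)sₕ²/nₕ with Wₕ = Nₕ/N, N = 30395.
South: Wₕ = 0.30945879; term = 0.30945879²·(1 − 0.10365724)·3.69/975 = 3.2486395 × 10^-4.
Central: Wₕ = 0.40832374; term = 0.40832374²·(1 − 0.01281122)·8.579/159 = 0.0088807371.
West: Wₕ = 0.28221747; term = 0.28221747²·(1 − 0.06505013)·3.99/558 = 5.3246959 × 10^-4.
Sum = 0.0097380706.
SE = √(0.0097380706) = 0.09868.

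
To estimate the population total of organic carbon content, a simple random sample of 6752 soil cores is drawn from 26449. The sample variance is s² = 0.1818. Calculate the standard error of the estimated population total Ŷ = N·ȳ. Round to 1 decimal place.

Var(Ŷ) = N²·Var(ȳ) = N²·(1 − n/N)·s²/n.
f = 6752/26449 = 0.25528375; Var(ȳ) = 0.74471625·0.1818/6752 = 2.005175 × 10^-5.
Var(Ŷ) = 26449² · (2.005175 × 10^-5) = 14027.194.
SE(Ŷ) = √(14027.194) = 118.4.

118.4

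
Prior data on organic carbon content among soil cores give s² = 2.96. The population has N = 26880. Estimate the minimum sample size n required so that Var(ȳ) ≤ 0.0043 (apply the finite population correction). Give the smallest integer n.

Without fpc, n₀ = s²/D = 2.96/0.0043 = 688.3721.
With fpc, (1 − n/N)·s²/n ≤ D requires n ≥ n₀/(1 + n₀/N) = 688.3721/(1 + 688.3721/26880) = 671.1837.
Rounding up, n = 672.

672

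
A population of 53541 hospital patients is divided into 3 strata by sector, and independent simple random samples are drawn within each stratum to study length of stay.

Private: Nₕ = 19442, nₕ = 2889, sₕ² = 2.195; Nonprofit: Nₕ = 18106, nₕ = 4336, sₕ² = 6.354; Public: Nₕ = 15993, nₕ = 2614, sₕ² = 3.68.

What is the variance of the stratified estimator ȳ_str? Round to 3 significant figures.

Var(ȳ_str) = Σₕ Wₕ²(1 − fₕ)sₕ²/nₕ with Wₕ = Nₕ/N, N = 53541.
Private: Wₕ = 0.36312359; term = 0.36312359²·(1 − 0.14859582)·2.195/2889 = 8.5296592 × 10^-5.
Nonprofit: Wₕ = 0.33817075; term = 0.33817075²·(1 − 0.23947863)·6.354/4336 = 1.2745047 × 10^-4.
Public: Wₕ = 0.29870566; term = 0.29870566²·(1 − 0.16344651)·3.68/2614 = 1.0508068 × 10^-4.
Sum = 3.1782774 × 10^-4.

3.18 × 10^-4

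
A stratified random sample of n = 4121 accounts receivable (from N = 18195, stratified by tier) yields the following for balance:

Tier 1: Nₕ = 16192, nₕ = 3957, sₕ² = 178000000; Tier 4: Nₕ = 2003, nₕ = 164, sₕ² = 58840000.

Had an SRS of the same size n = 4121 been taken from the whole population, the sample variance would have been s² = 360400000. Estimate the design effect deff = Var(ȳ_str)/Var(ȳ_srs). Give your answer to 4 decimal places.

Var(ȳ_str) = Σ Wₕ²(1−fₕ)sₕ²/nₕ with Wₕ = Nₕ/18195:
  Tier 1: (16192/18195)²·(1−3957/16192)·178000000/3957 = 26918.714
  Tier 4: (2003/18195)²·(1−164/2003)·58840000/164 = 3991.971
  → Var(ȳ_str) = 30910.685.
Var(ȳ_srs) = (1 − 4121/18195)·360400000/4121 = 67646.862.
deff = 30910.685 / 67646.862 = 0.4569.

0.4569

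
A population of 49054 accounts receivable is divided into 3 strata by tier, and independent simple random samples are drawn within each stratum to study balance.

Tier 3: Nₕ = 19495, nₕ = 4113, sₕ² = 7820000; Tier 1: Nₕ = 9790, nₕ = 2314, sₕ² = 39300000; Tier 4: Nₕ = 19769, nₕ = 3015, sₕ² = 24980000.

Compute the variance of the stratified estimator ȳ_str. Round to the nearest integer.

Var(ȳ_str) = Σₕ Wₕ²(1 − fₕ)sₕ²/nₕ with Wₕ = Nₕ/N, N = 49054.
Tier 3: Wₕ = 0.39741917; term = 0.39741917²·(1 − 0.21097717)·7820000/4113 = 236.93828.
Tier 1: Wₕ = 0.19957598; term = 0.19957598²·(1 − 0.23636364)·39300000/2314 = 516.57374.
Tier 4: Wₕ = 0.40300485; term = 0.40300485²·(1 − 0.15251151)·24980000/3015 = 1140.406.
Sum = 1893.918.

1894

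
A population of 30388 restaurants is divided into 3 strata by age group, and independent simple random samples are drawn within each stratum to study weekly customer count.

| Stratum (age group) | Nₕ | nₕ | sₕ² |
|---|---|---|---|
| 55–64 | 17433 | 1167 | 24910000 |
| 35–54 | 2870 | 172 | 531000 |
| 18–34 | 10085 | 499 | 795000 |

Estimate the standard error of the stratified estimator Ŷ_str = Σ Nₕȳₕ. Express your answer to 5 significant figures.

Var(Ŷ_str) = Σₕ Nₕ²(1 − fₕ)sₕ²/nₕ.
55–64: 17433²·(1 − 1167/17433)·24910000/1167 = 6.0527923 × 10^12.
35–54: 2870²·(1 − 172/2870)·531000/172 = 2.3905064 × 10^10.
18–34: 10085²·(1 − 499/10085)·795000/499 = 1.5402099 × 10^11.
Sum = 6.2307184 × 10^12.
SE = √(6.2307184 × 10^12) = 2.4961 × 10^6.

2.4961 × 10^6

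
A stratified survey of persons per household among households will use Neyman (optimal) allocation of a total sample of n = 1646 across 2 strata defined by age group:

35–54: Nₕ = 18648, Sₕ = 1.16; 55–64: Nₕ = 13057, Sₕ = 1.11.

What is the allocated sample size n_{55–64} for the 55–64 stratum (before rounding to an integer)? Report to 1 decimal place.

Neyman allocation: nₕ = n·NₕSₕ / Σⱼ NⱼSⱼ.
Σ NⱼSⱼ = 18648·1.16 + 13057·1.11 = 36124.95.
n_{55–64} = 1646·13057·1.11 / 36124.95 = 660.4.

660.4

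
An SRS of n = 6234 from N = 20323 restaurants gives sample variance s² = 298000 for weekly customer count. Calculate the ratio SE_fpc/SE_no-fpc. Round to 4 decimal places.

f = n/N = 6234/20323 = 0.30674605.
SE_no-fpc = √(s²/n) = 6.9139261; SE_fpc = √((1−f)s²/n) = 5.7566644.
Ratio = √(1−f) = 0.83261873.

0.8326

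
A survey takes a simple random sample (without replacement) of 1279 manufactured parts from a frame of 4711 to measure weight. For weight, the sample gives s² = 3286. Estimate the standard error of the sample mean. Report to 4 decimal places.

Under SRS without replacement, Var(ȳ) = (1 − f)·s²/n with f = n/N = 1279/4711 = 0.27149225.
Var(ȳ) = (1 − 0.27149225)·3286/1279 = 0.72850775·2.5691947 = 1.8716782.
SE(ȳ) = √(1.8716782) = 1.3681.

1.3681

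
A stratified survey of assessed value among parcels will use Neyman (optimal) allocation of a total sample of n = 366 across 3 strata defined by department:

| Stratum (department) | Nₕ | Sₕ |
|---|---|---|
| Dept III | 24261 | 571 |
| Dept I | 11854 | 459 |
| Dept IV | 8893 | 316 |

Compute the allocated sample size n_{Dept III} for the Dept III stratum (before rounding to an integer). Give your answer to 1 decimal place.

Neyman allocation: nₕ = n·NₕSₕ / Σⱼ NⱼSⱼ.
Σ NⱼSⱼ = 24261·571 + 11854·459 + 8893·316 = 2.2104205 × 10^7.
n_{Dept III} = 366·24261·571 / (2.2104205 × 10^7) = 229.4.

229.4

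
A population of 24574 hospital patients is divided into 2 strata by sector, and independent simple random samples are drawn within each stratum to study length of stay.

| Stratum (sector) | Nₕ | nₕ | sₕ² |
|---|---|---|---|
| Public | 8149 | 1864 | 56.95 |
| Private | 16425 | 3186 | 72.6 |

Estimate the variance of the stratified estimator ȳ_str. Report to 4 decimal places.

Var(ȳ_str) = Σₕ Wₕ²(1 − fₕ)sₕ²/nₕ with Wₕ = Nₕ/N, N = 24574.
Public: Wₕ = 0.33161065; term = 0.33161065²·(1 − 0.22873972)·56.95/1864 = 0.0025912285.
Private: Wₕ = 0.66838935; term = 0.66838935²·(1 − 0.19397260)·72.6/3186 = 0.008205399.
Sum = 0.010796628.

0.0108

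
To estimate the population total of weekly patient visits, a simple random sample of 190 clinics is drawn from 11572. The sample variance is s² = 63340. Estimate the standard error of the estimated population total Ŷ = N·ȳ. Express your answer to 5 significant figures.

209540

Var(Ŷ) = N²·Var(ȳ) = N²·(1 − n/N)·s²/n.
f = 190/11572 = 0.01641894; Var(ȳ) = 0.98358106·63340/190 = 327.89486.
Var(Ŷ) = 11572² · 327.89486 = 4.3908789 × 10^10.
SE(Ŷ) = √(4.3908789 × 10^10) = 209540.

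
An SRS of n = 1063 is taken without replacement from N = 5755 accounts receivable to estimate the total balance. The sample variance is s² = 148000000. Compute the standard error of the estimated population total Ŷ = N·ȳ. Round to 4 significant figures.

Var(Ŷ) = N²·Var(ȳ) = N²·(1 − n/N)·s²/n.
f = 1063/5755 = 0.18470895; Var(ȳ) = 0.81529105·148000000/1063 = 113511.83.
Var(Ŷ) = 5755² · 113511.83 = 3.7595146 × 10^12.
SE(Ŷ) = √(3.7595146 × 10^12) = 1.939 × 10^6.

1.939 × 10^6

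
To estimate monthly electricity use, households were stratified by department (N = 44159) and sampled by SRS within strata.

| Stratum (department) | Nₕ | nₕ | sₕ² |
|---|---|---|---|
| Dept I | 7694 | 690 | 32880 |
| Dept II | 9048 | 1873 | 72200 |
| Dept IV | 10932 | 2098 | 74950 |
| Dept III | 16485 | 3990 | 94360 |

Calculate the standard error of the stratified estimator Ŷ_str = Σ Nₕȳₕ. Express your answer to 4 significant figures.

115700

Var(Ŷ_str) = Σₕ Nₕ²(1 − fₕ)sₕ²/nₕ.
Dept I: 7694²·(1 − 690/7694)·32880/690 = 2.5679173 × 10^9.
Dept II: 9048²·(1 − 1873/9048)·72200/1873 = 2.502499 × 10^9.
Dept IV: 10932²·(1 − 2098/10932)·74950/2098 = 3.4500324 × 10^9.
Dept III: 16485²·(1 − 3990/16485)·94360/3990 = 4.8712481 × 10^9.
Sum = 1.3391697 × 10^10.
SE = √(1.3391697 × 10^10) = 115700.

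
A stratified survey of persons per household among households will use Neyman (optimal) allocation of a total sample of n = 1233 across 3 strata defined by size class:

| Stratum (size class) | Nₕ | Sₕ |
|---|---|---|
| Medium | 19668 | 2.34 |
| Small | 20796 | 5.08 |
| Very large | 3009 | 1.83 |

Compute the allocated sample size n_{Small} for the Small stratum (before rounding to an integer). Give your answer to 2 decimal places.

Neyman allocation: nₕ = n·NₕSₕ / Σⱼ NⱼSⱼ.
Σ NⱼSⱼ = 19668·2.34 + 20796·5.08 + 3009·1.83 = 157173.27.
n_{Small} = 1233·20796·5.08 / 157173.27 = 828.76.

828.76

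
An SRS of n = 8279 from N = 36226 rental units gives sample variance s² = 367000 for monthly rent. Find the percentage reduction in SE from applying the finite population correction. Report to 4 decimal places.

12.1671

f = n/N = 8279/36226 = 0.22853751.
SE_no-fpc = √(s²/n) = 6.6580046; SE_fpc = √((1−f)s²/n) = 5.847921.
Ratio = √(1−f) = 0.87832937. Reduction = 100·(1 − 0.87832937) = 12.1671%.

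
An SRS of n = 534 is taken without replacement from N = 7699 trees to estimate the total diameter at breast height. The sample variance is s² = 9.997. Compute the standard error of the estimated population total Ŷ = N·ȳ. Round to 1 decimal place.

Var(Ŷ) = N²·Var(ȳ) = N²·(1 − n/N)·s²/n.
f = 534/7699 = 0.06935966; Var(ȳ) = 0.93064034·9.997/534 = 0.017422493.
Var(Ŷ) = 7699² · 0.017422493 = 1.0327113 × 10^6.
SE(Ŷ) = √(1.0327113 × 10^6) = 1016.2.

1016.2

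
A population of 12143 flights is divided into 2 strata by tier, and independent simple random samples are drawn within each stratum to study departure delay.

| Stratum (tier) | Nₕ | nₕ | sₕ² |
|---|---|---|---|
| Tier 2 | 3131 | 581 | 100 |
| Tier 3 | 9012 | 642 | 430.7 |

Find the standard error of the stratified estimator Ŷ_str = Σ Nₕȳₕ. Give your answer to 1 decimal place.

Var(Ŷ_str) = Σₕ Nₕ²(1 − fₕ)sₕ²/nₕ.
Tier 2: 3131²·(1 − 581/3131)·100/581 = 1.374191 × 10^6.
Tier 3: 9012²·(1 − 642/9012)·430.7/642 = 5.0604191 × 10^7.
Sum = 5.1978382 × 10^7.
SE = √(5.1978382 × 10^7) = 7209.6.

7209.6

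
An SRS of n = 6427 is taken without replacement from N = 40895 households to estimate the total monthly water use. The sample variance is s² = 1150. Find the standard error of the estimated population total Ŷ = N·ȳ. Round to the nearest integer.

Var(Ŷ) = N²·Var(ȳ) = N²·(1 − n/N)·s²/n.
f = 6427/40895 = 0.15715858; Var(ȳ) = 0.84284142·1150/6427 = 0.15081183.
Var(Ŷ) = 40895² · 0.15081183 = 2.5221786 × 10^8.
SE(Ŷ) = √(2.5221786 × 10^8) = 15881.

15881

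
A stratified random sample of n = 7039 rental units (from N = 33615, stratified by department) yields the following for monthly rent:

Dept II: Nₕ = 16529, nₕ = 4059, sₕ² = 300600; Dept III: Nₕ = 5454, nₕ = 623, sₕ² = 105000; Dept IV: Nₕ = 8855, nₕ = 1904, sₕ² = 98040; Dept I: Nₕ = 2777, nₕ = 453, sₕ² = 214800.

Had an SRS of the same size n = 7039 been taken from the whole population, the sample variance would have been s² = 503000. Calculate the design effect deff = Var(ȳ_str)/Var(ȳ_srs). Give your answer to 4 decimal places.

Var(ȳ_str) = Σ Wₕ²(1−fₕ)sₕ²/nₕ with Wₕ = Nₕ/33615:
  Dept II: (16529/33615)²·(1−4059/16529)·300600/4059 = 13.508799
  Dept III: (5454/33615)²·(1−623/5454)·105000/623 = 3.9299515
  Dept IV: (8855/33615)²·(1−1904/8855)·98040/1904 = 2.8048264
  Dept I: (2777/33615)²·(1−453/2777)·214800/453 = 2.7082069
  → Var(ȳ_str) = 22.951784.
Var(ȳ_srs) = (1 − 7039/33615)·503000/7039 = 56.495456.
deff = 22.951784 / 56.495456 = 0.4063.

0.4063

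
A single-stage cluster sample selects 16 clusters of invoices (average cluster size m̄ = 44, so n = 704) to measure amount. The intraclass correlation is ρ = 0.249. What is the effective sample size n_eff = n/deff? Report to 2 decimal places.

60.13

deff = 1 + (44 − 1)·0.249 = 1 + 10.707 = 11.707.
n_eff = 704 / 11.707 = 60.13.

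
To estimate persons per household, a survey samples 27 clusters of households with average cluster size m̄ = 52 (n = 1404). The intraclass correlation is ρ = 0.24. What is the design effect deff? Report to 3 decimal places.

deff = 1 + (52 − 1)·0.24 = 1 + 12.24 = 13.24.

13.240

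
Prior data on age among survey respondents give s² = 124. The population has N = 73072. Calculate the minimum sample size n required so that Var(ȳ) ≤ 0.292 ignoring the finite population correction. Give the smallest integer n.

Without fpc, n₀ = s²/D = 124/0.292 = 424.6575.
Rounding up, n = 425.

425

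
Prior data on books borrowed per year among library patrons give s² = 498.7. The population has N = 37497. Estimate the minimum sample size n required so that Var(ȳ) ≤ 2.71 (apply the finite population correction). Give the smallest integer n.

Without fpc, n₀ = s²/D = 498.7/2.71 = 184.0221.
With fpc, (1 − n/N)·s²/n ≤ D requires n ≥ n₀/(1 + n₀/N) = 184.0221/(1 + 184.0221/37497) = 183.1234.
Rounding up, n = 184.

184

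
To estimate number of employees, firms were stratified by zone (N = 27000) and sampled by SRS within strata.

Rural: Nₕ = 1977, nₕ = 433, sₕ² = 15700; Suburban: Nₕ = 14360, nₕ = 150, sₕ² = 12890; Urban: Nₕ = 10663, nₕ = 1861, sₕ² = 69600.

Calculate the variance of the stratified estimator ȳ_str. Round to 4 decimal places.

Var(ȳ_str) = Σₕ Wₕ²(1 − fₕ)sₕ²/nₕ with Wₕ = Nₕ/N, N = 27000.
Rural: Wₕ = 0.07322222; term = 0.07322222²·(1 − 0.21901872)·15700/433 = 0.15182322.
Suburban: Wₕ = 0.53185185; term = 0.53185185²·(1 − 0.01044568)·12890/150 = 24.053742.
Urban: Wₕ = 0.39492593; term = 0.39492593²·(1 − 0.17452874)·69600/1861 = 4.814998.
Sum = 29.020563.

29.0206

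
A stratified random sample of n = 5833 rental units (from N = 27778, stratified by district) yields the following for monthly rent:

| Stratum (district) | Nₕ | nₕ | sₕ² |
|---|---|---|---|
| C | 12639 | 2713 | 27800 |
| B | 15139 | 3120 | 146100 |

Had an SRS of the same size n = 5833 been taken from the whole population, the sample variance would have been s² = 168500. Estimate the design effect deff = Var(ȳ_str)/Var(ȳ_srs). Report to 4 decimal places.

0.5569

Var(ȳ_str) = Σ Wₕ²(1−fₕ)sₕ²/nₕ with Wₕ = Nₕ/27778:
  C: (12639/27778)²·(1−2713/12639)·27800/2713 = 1.6660193
  B: (15139/27778)²·(1−3120/15139)·146100/3120 = 11.042291
  → Var(ȳ_str) = 12.70831.
Var(ȳ_srs) = (1 − 5833/27778)·168500/5833 = 22.821414.
deff = 12.70831 / 22.821414 = 0.5569.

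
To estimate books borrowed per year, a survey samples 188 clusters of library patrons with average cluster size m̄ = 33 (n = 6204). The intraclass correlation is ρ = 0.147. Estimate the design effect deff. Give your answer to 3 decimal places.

5.704

deff = 1 + (33 − 1)·0.147 = 1 + 4.704 = 5.704.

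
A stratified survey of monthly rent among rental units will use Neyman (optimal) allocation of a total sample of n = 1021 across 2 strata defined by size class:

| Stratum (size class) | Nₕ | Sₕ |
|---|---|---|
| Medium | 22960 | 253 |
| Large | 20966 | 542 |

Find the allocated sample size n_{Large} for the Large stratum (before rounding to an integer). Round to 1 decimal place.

675.6

Neyman allocation: nₕ = n·NₕSₕ / Σⱼ NⱼSⱼ.
Σ NⱼSⱼ = 22960·253 + 20966·542 = 1.7172452 × 10^7.
n_{Large} = 1021·20966·542 / (1.7172452 × 10^7) = 675.6.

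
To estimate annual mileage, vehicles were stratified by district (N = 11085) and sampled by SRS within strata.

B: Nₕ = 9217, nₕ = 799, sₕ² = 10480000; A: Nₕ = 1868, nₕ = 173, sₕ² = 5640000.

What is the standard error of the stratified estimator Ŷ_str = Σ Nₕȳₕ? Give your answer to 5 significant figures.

1.0587 × 10^6

Var(Ŷ_str) = Σₕ Nₕ²(1 − fₕ)sₕ²/nₕ.
B: 9217²·(1 − 799/9217)·10480000/799 = 1.0176842 × 10^12.
A: 1868²·(1 − 173/1868)·5640000/173 = 1.0322374 × 10^11.
Sum = 1.1209079 × 10^12.
SE = √(1.1209079 × 10^12) = 1.0587 × 10^6.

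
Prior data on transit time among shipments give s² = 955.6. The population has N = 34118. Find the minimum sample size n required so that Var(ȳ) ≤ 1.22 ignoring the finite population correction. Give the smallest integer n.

Without fpc, n₀ = s²/D = 955.6/1.22 = 783.2787.
Rounding up, n = 784.

784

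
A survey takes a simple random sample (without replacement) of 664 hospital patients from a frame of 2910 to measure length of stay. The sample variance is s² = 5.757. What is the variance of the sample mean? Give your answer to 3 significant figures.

0.00669

Under SRS without replacement, Var(ȳ) = (1 − f)·s²/n with f = n/N = 664/2910 = 0.22817869.
Var(ȳ) = (1 − 0.22817869)·5.757/664 = 0.77182131·0.0086701807 = 0.0066918302.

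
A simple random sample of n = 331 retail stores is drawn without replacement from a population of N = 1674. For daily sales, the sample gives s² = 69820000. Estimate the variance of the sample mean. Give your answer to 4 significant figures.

169200

Under SRS without replacement, Var(ȳ) = (1 − f)·s²/n with f = n/N = 331/1674 = 0.19772999.
Var(ȳ) = (1 − 0.19772999)·69820000/331 = 0.80227001·210936.56 = 169228.07.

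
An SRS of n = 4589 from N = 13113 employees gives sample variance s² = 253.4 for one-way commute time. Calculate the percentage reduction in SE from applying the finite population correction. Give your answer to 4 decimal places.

19.3748

f = n/N = 4589/13113 = 0.34995806.
SE_no-fpc = √(s²/n) = 0.23498724; SE_fpc = √((1−f)s²/n) = 0.18945888.
Ratio = √(1−f) = 0.80625179. Reduction = 100·(1 − 0.80625179) = 19.3748%.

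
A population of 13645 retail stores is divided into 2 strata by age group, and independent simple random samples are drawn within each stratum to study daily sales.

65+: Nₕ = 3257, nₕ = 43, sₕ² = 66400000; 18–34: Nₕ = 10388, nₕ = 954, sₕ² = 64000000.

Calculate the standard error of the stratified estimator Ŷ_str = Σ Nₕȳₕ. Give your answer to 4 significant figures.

Var(Ŷ_str) = Σₕ Nₕ²(1 − fₕ)sₕ²/nₕ.
65+: 3257²·(1 − 43/3257)·66400000/43 = 1.6164536 × 10^13.
18–34: 10388²·(1 − 954/10388)·64000000/954 = 6.5744498 × 10^12.
Sum = 2.2738986 × 10^13.
SE = √(2.2738986 × 10^13) = 4.769 × 10^6.

4.769 × 10^6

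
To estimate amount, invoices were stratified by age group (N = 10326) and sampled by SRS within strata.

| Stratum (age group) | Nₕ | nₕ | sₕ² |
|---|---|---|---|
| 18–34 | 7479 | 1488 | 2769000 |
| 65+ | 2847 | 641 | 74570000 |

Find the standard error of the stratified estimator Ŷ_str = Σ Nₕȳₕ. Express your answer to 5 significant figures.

Var(Ŷ_str) = Σₕ Nₕ²(1 − fₕ)sₕ²/nₕ.
18–34: 7479²·(1 − 1488/7479)·2769000/1488 = 8.3380189 × 10^10.
65+: 2847²·(1 − 641/2847)·74570000/641 = 7.3063267 × 10^11.
Sum = 8.1401286 × 10^11.
SE = √(8.1401286 × 10^11) = 902230.

902230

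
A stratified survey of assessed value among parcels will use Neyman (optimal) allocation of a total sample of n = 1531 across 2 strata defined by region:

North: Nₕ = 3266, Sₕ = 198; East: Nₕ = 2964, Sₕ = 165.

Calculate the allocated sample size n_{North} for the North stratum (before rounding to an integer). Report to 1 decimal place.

Neyman allocation: nₕ = n·NₕSₕ / Σⱼ NⱼSⱼ.
Σ NⱼSⱼ = 3266·198 + 2964·165 = 1.135728 × 10^6.
n_{North} = 1531·3266·198 / (1.135728 × 10^6) = 871.7.

871.7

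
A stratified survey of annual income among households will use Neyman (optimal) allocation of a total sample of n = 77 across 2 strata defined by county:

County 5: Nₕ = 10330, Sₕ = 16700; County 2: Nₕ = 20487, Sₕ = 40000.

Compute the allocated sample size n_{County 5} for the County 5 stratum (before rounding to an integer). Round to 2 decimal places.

Neyman allocation: nₕ = n·NₕSₕ / Σⱼ NⱼSⱼ.
Σ NⱼSⱼ = 10330·16700 + 20487·40000 = 9.91991 × 10^8.
n_{County 5} = 77·10330·16700 / (9.91991 × 10^8) = 13.39.

13.39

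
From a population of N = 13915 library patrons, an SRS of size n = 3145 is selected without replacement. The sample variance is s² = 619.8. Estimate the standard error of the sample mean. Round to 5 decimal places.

0.39055

Under SRS without replacement, Var(ȳ) = (1 − f)·s²/n with f = n/N = 3145/13915 = 0.22601509.
Var(ȳ) = (1 − 0.22601509)·619.8/3145 = 0.77398491·0.19707472 = 0.15253286.
SE(ȳ) = √(0.15253286) = 0.39055.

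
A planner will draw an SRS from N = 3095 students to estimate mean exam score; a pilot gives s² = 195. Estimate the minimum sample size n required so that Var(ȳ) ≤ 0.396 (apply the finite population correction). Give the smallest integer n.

Without fpc, n₀ = s²/D = 195/0.396 = 492.4242.
With fpc, (1 − n/N)·s²/n ≤ D requires n ≥ n₀/(1 + n₀/N) = 492.4242/(1 + 492.4242/3095) = 424.8321.
Rounding up, n = 425.

425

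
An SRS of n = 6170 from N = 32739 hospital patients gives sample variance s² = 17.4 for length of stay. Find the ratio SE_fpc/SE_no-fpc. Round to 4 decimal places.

f = n/N = 6170/32739 = 0.18846025.
SE_no-fpc = √(s²/n) = 0.053104588; SE_fpc = √((1−f)s²/n) = 0.047839534.
Ratio = √(1−f) = 0.90085501.

0.9009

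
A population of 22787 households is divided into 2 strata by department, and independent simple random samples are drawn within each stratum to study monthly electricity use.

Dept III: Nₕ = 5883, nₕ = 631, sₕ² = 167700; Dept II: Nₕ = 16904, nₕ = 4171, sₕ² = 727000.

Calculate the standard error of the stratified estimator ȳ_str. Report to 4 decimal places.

Var(ȳ_str) = Σₕ Wₕ²(1 − fₕ)sₕ²/nₕ with Wₕ = Nₕ/N, N = 22787.
Dept III: Wₕ = 0.25817352; term = 0.25817352²·(1 − 0.10725820)·167700/631 = 15.814409.
Dept II: Wₕ = 0.74182648; term = 0.74182648²·(1 − 0.24674633)·727000/4171 = 72.250381.
Sum = 88.06479.
SE = √(88.06479) = 9.3843.

9.3843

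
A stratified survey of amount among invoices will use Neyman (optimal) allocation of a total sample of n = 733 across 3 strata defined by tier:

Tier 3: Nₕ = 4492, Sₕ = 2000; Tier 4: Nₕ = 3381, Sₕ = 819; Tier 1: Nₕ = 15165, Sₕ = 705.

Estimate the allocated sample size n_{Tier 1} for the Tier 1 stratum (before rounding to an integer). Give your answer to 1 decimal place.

Neyman allocation: nₕ = n·NₕSₕ / Σⱼ NⱼSⱼ.
Σ NⱼSⱼ = 4492·2000 + 3381·819 + 15165·705 = 2.2444364 × 10^7.
n_{Tier 1} = 733·15165·705 / (2.2444364 × 10^7) = 349.2.

349.2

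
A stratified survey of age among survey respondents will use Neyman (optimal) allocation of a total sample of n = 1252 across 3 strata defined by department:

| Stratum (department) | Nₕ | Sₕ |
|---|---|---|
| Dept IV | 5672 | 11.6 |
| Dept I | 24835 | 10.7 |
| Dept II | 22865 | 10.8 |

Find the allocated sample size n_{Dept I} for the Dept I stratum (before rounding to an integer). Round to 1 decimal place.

Neyman allocation: nₕ = n·NₕSₕ / Σⱼ NⱼSⱼ.
Σ NⱼSⱼ = 5672·11.6 + 24835·10.7 + 22865·10.8 = 578471.7.
n_{Dept I} = 1252·24835·10.7 / 578471.7 = 575.1.

575.1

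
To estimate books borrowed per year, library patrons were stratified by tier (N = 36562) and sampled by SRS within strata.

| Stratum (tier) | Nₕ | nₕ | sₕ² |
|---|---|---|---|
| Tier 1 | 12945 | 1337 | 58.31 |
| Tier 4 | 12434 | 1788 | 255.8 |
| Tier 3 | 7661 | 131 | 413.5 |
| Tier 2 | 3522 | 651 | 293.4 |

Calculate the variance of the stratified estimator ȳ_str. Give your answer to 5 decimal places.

0.15869

Var(ȳ_str) = Σₕ Wₕ²(1 − fₕ)sₕ²/nₕ with Wₕ = Nₕ/N, N = 36562.
Tier 1: Wₕ = 0.35405612; term = 0.35405612²·(1 − 0.10328312)·58.31/1337 = 0.0049024277.
Tier 4: Wₕ = 0.34007986; term = 0.34007986²·(1 − 0.14379926)·255.8/1788 = 0.014166758.
Tier 3: Wₕ = 0.20953449; term = 0.20953449²·(1 − 0.01709960)·413.5/131 = 0.13621495.
Tier 2: Wₕ = 0.09632952; term = 0.09632952²·(1 − 0.18483816)·293.4/651 = 0.003409116.
Sum = 0.15869325.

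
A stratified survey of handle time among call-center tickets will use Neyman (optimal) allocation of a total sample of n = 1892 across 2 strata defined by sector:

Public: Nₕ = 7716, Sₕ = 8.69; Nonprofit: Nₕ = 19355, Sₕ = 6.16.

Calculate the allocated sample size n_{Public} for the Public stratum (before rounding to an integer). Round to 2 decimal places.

Neyman allocation: nₕ = n·NₕSₕ / Σⱼ NⱼSⱼ.
Σ NⱼSⱼ = 7716·8.69 + 19355·6.16 = 186278.84.
n_{Public} = 1892·7716·8.69 / 186278.84 = 681.04.

681.04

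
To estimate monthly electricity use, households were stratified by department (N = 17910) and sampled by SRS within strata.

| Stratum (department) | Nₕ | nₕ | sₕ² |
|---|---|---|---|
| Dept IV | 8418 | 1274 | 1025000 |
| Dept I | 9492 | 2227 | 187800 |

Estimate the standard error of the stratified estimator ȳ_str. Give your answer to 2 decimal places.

Var(ȳ_str) = Σₕ Wₕ²(1 − fₕ)sₕ²/nₕ with Wₕ = Nₕ/N, N = 17910.
Dept IV: Wₕ = 0.47001675; term = 0.47001675²·(1 − 0.15134236)·1025000/1274 = 150.839.
Dept I: Wₕ = 0.52998325; term = 0.52998325²·(1 − 0.23461863)·187800/2227 = 18.129154.
Sum = 168.96815.
SE = √(168.96815) = 13.00.

13.00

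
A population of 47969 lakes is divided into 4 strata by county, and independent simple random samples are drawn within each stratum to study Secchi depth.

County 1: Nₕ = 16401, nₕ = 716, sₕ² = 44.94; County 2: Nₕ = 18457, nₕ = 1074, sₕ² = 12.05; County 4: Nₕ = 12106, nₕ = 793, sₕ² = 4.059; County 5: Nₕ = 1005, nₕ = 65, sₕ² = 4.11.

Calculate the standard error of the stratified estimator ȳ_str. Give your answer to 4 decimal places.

Var(ȳ_str) = Σₕ Wₕ²(1 − fₕ)sₕ²/nₕ with Wₕ = Nₕ/N, N = 47969.
County 1: Wₕ = 0.34190832; term = 0.34190832²·(1 − 0.04365587)·44.94/716 = 0.0070170338.
County 2: Wₕ = 0.38476933; term = 0.38476933²·(1 − 0.05818930)·12.05/1074 = 0.0015643981.
County 4: Wₕ = 0.25237132; term = 0.25237132²·(1 − 0.06550471)·4.059/793 = 3.0465127 × 10^-4.
County 5: Wₕ = 0.02095103; term = 0.02095103²·(1 − 0.06467662)·4.11/65 = 2.5959783 × 10^-5.
Sum = 0.008912043.
SE = √(0.008912043) = 0.0944.

0.0944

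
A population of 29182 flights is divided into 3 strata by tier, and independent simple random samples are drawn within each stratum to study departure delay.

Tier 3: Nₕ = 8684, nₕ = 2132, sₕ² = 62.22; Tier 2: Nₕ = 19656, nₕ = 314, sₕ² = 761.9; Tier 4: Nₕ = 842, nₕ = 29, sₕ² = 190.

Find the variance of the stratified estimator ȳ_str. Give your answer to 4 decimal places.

Var(ȳ_str) = Σₕ Wₕ²(1 − fₕ)sₕ²/nₕ with Wₕ = Nₕ/N, N = 29182.
Tier 3: Wₕ = 0.29758070; term = 0.29758070²·(1 − 0.24550898)·62.22/2132 = 0.0019498734.
Tier 2: Wₕ = 0.67356590; term = 0.67356590²·(1 − 0.01597477)·761.9/314 = 1.0832651.
Tier 4: Wₕ = 0.02885340; term = 0.02885340²·(1 − 0.03444181)·190/29 = 0.0052665733.
Sum = 1.0904815.

1.0905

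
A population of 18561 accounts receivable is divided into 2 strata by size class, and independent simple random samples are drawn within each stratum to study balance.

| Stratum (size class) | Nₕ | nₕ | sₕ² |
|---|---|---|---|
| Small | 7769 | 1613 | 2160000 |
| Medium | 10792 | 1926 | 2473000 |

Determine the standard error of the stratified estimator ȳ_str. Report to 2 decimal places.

23.29

Var(ȳ_str) = Σₕ Wₕ²(1 − fₕ)sₕ²/nₕ with Wₕ = Nₕ/N, N = 18561.
Small: Wₕ = 0.41856581; term = 0.41856581²·(1 − 0.20762003)·2160000/1613 = 185.90042.
Medium: Wₕ = 0.58143419; term = 0.58143419²·(1 − 0.17846553)·2473000/1926 = 356.61102.
Sum = 542.51144.
SE = √(542.51144) = 23.29.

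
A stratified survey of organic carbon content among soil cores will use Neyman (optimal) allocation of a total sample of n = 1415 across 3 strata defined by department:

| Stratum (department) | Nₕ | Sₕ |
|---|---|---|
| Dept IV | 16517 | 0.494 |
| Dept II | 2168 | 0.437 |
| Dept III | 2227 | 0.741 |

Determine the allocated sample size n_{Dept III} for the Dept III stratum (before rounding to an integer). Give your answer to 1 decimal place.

Neyman allocation: nₕ = n·NₕSₕ / Σⱼ NⱼSⱼ.
Σ NⱼSⱼ = 16517·0.494 + 2168·0.437 + 2227·0.741 = 10757.021.
n_{Dept III} = 1415·2227·0.741 / 10757.021 = 217.1.

217.1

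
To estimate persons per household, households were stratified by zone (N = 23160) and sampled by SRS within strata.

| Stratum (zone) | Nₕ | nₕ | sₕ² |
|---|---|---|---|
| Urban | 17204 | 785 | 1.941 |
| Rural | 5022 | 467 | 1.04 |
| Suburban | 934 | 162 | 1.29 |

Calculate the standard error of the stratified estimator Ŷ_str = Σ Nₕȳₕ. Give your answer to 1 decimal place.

Var(Ŷ_str) = Σₕ Nₕ²(1 − fₕ)sₕ²/nₕ.
Urban: 17204²·(1 − 785/17204)·1.941/785 = 698444.68.
Rural: 5022²·(1 − 467/5022)·1.04/467 = 50942.652.
Suburban: 934²·(1 − 162/934)·1.29/162 = 5741.6785.
Sum = 755129.01.
SE = √(755129.01) = 869.0.

869.0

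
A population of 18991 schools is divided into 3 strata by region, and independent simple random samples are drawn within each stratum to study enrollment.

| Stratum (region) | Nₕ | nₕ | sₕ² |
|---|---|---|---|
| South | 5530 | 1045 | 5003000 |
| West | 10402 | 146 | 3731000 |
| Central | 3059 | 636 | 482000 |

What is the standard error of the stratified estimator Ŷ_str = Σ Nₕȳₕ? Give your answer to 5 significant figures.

Var(Ŷ_str) = Σₕ Nₕ²(1 − fₕ)sₕ²/nₕ.
South: 5530²·(1 − 1045/5530)·5003000/1045 = 1.187413 × 10^11.
West: 10402²·(1 − 146/10402)·3731000/146 = 2.7262599 × 10^12.
Central: 3059²·(1 − 636/3059)·482000/636 = 5.6172379 × 10^9.
Sum = 2.8506184 × 10^12.
SE = √(2.8506184 × 10^12) = 1.6884 × 10^6.

1.6884 × 10^6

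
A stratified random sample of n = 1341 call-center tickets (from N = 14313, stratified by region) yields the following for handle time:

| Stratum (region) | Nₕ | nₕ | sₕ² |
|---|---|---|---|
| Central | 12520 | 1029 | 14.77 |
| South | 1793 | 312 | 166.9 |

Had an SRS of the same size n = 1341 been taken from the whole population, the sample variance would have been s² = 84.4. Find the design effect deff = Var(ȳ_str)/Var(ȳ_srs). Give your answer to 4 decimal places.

Var(ȳ_str) = Σ Wₕ²(1−fₕ)sₕ²/nₕ with Wₕ = Nₕ/14313:
  Central: (12520/14313)²·(1−1029/12520)·14.77/1029 = 0.010080125
  South: (1793/14313)²·(1−312/1793)·166.9/312 = 0.0069338708
  → Var(ȳ_str) = 0.017013996.
Var(ȳ_srs) = (1 − 1341/14313)·84.4/1341 = 0.057041369.
deff = 0.017013996 / 0.057041369 = 0.2983.

0.2983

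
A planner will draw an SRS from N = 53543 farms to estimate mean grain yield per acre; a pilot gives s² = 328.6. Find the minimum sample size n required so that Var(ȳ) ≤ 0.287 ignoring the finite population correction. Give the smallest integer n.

Without fpc, n₀ = s²/D = 328.6/0.287 = 1144.9477.
Rounding up, n = 1145.

1145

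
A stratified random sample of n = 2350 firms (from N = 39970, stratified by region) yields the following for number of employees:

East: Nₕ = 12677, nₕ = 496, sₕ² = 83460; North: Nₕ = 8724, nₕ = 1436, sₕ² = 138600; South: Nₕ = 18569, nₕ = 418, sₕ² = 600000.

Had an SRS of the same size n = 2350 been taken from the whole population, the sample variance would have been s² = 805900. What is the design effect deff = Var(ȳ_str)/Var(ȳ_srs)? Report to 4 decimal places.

Var(ȳ_str) = Σ Wₕ²(1−fₕ)sₕ²/nₕ with Wₕ = Nₕ/39970:
  East: (12677/39970)²·(1−496/12677)·83460/496 = 16.264018
  North: (8724/39970)²·(1−1436/8724)·138600/1436 = 3.8411787
  South: (18569/39970)²·(1−418/18569)·600000/418 = 302.8278
  → Var(ȳ_str) = 322.933.
Var(ȳ_srs) = (1 − 2350/39970)·805900/2350 = 322.77355.
deff = 322.933 / 322.77355 = 1.0005.

1.0005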